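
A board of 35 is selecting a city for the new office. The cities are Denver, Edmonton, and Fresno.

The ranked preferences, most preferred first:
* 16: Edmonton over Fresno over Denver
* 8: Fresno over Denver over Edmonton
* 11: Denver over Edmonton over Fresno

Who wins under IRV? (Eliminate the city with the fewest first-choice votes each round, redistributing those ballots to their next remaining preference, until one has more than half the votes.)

Round 1: Denver 11, Edmonton 16, Fresno 8. Fresno eliminated.
Round 2: Denver 19, Edmonton 16. Denver has a majority (≥18).

Denver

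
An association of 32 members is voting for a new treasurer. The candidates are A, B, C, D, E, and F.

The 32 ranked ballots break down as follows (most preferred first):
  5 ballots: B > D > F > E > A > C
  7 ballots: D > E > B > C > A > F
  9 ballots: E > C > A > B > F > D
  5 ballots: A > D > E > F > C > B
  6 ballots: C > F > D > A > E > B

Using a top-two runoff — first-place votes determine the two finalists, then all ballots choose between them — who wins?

Round 1 first-place votes: A 5, B 5, C 6, D 7, E 9, F 0. E and D advance.
Runoff: E is ranked above D on 9 ballots, D above E on 23.

D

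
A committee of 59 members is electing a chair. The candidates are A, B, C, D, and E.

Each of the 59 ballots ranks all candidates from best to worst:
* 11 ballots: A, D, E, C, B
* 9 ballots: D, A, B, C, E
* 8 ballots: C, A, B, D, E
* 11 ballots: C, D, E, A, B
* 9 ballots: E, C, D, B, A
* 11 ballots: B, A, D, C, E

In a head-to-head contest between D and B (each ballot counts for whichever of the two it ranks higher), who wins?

D

D is ranked above B on 40 ballots; B above D on 19.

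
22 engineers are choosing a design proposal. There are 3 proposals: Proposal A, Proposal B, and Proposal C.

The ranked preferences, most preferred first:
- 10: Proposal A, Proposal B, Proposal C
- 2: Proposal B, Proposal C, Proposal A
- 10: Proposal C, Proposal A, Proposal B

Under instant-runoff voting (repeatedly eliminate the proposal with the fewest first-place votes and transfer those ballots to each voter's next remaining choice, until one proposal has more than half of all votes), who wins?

Proposal C

Round 1: Proposal A 10, Proposal B 2, Proposal C 10. Proposal B eliminated.
Round 2: Proposal A 10, Proposal C 12. Proposal C has a majority (≥12).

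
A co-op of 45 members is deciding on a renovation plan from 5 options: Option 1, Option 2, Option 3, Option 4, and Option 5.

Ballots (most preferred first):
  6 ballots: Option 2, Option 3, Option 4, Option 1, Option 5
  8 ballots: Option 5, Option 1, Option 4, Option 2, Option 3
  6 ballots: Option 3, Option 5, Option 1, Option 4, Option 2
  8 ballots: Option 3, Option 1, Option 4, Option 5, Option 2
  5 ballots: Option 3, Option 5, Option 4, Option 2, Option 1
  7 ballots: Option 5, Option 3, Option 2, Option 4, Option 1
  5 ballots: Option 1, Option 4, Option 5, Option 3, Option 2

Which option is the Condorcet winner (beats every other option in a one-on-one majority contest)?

Option 3 vs Option 1: 32–13
Option 3 vs Option 2: 31–14
Option 3 vs Option 4: 32–13
Option 3 vs Option 5: 25–20
Option 3 beats every other option.

Option 3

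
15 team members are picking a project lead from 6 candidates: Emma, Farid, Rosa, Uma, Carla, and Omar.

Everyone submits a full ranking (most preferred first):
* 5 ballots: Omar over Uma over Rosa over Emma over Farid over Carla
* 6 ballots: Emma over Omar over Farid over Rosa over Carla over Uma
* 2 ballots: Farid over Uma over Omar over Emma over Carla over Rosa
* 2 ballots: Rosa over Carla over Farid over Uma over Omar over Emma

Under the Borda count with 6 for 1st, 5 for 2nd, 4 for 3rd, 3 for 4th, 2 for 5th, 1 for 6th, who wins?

Omar

Emma: 5×3 + 6×6 + 2×3 + 2×1 = 59
Farid: 5×2 + 6×4 + 2×6 + 2×4 = 54
Rosa: 5×4 + 6×3 + 2×1 + 2×6 = 52
Uma: 5×5 + 6×1 + 2×5 + 2×3 = 47
Carla: 5×1 + 6×2 + 2×2 + 2×5 = 31
Omar: 5×6 + 6×5 + 2×4 + 2×2 = 72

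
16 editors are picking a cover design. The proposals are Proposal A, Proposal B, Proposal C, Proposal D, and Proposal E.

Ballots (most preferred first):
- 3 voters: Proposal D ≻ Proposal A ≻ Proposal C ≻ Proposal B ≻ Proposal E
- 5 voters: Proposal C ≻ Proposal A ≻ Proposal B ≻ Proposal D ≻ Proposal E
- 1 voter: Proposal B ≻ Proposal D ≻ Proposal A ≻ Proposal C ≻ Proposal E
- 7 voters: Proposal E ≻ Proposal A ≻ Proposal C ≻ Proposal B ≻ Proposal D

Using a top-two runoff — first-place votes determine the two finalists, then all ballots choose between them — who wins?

Proposal C

Round 1 first-place votes: Proposal A 0, Proposal B 1, Proposal C 5, Proposal D 3, Proposal E 7. Proposal E and Proposal C advance.
Runoff: Proposal E is ranked above Proposal C on 7 ballots, Proposal C above Proposal E on 9.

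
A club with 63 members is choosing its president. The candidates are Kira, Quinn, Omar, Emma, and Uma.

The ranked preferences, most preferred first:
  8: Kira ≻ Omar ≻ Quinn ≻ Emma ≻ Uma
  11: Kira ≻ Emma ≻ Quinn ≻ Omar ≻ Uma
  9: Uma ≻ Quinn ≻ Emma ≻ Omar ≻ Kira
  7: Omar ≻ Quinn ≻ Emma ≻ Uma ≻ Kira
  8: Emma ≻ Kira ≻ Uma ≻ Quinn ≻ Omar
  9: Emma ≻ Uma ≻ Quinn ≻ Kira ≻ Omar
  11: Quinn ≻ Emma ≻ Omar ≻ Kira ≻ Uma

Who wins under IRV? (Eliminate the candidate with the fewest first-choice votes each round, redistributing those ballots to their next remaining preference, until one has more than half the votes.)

Round 1: Kira 19, Quinn 11, Omar 7, Emma 17, Uma 9. Omar eliminated.
Round 2: Kira 19, Quinn 18, Emma 17, Uma 9. Uma eliminated.
Round 3: Kira 19, Quinn 27, Emma 17. Emma eliminated.
Round 4: Kira 27, Quinn 36. Quinn has a majority (≥32).

Quinn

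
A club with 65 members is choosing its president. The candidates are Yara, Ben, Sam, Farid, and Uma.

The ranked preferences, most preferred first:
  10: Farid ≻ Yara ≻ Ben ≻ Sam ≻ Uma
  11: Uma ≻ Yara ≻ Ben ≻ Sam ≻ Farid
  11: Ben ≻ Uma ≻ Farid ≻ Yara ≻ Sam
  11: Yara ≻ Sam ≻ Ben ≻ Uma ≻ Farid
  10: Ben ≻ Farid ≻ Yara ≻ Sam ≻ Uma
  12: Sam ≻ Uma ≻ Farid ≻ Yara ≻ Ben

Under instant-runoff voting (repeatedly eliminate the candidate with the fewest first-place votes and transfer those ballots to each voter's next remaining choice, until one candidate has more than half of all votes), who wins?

Round 1: Yara 11, Ben 21, Sam 12, Farid 10, Uma 11. Farid eliminated.
Round 2: Yara 21, Ben 21, Sam 12, Uma 11. Uma eliminated.
Round 3: Yara 32, Ben 21, Sam 12. Sam eliminated.
Round 4: Yara 44, Ben 21. Yara has a majority (≥33).

Yara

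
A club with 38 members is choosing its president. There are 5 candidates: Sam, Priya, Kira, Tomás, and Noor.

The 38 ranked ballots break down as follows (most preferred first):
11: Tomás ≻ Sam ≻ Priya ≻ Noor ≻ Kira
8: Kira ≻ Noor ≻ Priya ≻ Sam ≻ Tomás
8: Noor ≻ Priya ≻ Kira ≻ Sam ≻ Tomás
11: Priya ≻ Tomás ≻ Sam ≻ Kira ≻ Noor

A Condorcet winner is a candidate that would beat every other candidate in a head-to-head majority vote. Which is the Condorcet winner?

Priya

Priya vs Sam: 27–11
Priya vs Kira: 30–8
Priya vs Tomás: 27–11
Priya vs Noor: 22–16
Priya beats every other candidate.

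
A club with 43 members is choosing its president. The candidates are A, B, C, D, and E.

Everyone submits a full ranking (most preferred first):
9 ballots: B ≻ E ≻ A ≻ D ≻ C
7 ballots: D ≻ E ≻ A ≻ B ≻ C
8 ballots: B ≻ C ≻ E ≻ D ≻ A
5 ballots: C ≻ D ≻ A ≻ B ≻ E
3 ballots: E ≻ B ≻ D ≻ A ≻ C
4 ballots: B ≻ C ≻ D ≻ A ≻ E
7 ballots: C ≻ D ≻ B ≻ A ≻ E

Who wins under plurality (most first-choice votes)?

B

First-place votes: A 0, B 21, C 12, D 7, E 3.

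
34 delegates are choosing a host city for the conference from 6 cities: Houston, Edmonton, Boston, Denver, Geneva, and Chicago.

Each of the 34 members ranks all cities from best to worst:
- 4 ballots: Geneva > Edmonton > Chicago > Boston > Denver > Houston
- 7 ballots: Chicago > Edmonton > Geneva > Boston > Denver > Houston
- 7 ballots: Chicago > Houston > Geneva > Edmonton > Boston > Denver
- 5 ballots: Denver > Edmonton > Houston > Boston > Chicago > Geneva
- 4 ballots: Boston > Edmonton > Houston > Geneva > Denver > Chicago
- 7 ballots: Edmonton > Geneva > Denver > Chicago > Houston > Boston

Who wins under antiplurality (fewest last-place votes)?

Edmonton

Last-place votes: Houston 11, Edmonton 0, Boston 7, Denver 7, Geneva 5, Chicago 4.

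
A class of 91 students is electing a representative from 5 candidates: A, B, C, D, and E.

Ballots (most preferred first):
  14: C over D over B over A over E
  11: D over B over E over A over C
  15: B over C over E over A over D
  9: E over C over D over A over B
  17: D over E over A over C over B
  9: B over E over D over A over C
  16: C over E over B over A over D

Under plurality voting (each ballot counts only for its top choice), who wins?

First-place votes: A 0, B 24, C 30, D 28, E 9.

C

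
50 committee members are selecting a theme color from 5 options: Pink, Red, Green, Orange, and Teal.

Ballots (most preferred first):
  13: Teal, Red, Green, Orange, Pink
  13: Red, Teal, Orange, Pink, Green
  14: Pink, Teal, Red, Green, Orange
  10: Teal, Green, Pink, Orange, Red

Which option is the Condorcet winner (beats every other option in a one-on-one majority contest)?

Teal

Teal vs Pink: 36–14
Teal vs Red: 37–13
Teal vs Green: 50–0
Teal vs Orange: 50–0
Teal beats every other option.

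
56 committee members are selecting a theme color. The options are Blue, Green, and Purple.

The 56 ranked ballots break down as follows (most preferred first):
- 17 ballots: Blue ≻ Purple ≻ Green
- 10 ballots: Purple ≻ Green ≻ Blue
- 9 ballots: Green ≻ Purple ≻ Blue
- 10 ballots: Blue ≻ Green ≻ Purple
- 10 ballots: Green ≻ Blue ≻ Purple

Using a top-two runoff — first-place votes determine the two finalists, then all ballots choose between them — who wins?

Round 1 first-place votes: Blue 27, Green 19, Purple 10. Blue and Green advance.
Runoff: Blue is ranked above Green on 27 ballots, Green above Blue on 29.

Green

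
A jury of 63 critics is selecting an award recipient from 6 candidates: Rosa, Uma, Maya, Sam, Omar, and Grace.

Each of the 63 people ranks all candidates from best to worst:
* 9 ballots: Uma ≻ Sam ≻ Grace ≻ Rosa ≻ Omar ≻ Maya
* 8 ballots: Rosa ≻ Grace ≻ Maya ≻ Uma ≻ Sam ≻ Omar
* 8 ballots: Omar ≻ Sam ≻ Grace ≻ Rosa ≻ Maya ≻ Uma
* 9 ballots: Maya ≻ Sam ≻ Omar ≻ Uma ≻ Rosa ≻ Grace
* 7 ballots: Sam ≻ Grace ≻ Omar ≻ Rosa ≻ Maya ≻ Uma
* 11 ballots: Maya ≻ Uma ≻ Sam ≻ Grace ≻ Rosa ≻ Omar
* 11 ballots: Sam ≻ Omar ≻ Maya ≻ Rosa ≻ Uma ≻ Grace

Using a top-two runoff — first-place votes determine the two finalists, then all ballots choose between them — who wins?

Sam

Round 1 first-place votes: Rosa 8, Uma 9, Maya 20, Sam 18, Omar 8, Grace 0. Maya and Sam advance.
Runoff: Maya is ranked above Sam on 28 ballots, Sam above Maya on 35.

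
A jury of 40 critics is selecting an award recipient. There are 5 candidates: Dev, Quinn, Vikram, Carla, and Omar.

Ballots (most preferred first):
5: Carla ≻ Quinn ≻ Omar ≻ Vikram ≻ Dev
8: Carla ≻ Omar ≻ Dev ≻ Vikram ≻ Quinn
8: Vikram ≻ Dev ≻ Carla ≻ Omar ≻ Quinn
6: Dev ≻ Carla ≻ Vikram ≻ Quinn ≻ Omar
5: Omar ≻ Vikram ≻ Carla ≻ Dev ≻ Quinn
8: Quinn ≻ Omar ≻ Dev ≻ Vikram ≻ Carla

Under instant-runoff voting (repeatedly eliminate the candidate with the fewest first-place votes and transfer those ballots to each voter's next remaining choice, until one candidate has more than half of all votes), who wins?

Vikram

Round 1: Dev 6, Quinn 8, Vikram 8, Carla 13, Omar 5. Omar eliminated.
Round 2: Dev 6, Quinn 8, Vikram 13, Carla 13. Dev eliminated.
Round 3: Quinn 8, Vikram 13, Carla 19. Quinn eliminated.
Round 4: Vikram 21, Carla 19. Vikram has a majority (≥21).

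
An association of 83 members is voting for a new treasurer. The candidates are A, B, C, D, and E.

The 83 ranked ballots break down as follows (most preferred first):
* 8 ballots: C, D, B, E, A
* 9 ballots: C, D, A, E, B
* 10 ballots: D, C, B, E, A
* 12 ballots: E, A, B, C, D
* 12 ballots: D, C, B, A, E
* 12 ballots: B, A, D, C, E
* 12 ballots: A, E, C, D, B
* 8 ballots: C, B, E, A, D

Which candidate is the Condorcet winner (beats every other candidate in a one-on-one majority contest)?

C

C vs A: 47–36
C vs B: 59–24
C vs D: 49–34
C vs E: 59–24
C beats every other candidate.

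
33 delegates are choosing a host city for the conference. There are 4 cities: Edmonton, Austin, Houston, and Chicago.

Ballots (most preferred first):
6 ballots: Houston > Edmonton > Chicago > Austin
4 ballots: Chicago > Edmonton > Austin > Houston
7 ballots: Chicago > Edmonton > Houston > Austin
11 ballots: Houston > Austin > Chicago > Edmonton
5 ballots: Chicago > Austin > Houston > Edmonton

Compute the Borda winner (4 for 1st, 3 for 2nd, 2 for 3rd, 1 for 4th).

Edmonton: 6×3 + 4×3 + 7×3 + 11×1 + 5×1 = 67
Austin: 6×1 + 4×2 + 7×1 + 11×3 + 5×3 = 69
Houston: 6×4 + 4×1 + 7×2 + 11×4 + 5×2 = 96
Chicago: 6×2 + 4×4 + 7×4 + 11×2 + 5×4 = 98

Chicago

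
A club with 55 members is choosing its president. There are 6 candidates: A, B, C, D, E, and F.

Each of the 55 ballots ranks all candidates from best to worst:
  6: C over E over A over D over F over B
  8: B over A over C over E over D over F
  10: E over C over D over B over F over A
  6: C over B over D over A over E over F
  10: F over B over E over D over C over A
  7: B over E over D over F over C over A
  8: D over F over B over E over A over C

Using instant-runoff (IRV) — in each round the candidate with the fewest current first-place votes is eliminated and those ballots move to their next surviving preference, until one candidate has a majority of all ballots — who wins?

C

Round 1: A 0, B 15, C 12, D 8, E 10, F 10. A eliminated.
Round 2: B 15, C 12, D 8, E 10, F 10. D eliminated.
Round 3: B 15, C 12, E 10, F 18. E eliminated.
Round 4: B 15, C 22, F 18. B eliminated.
Round 5: C 30, F 25. C has a majority (≥28).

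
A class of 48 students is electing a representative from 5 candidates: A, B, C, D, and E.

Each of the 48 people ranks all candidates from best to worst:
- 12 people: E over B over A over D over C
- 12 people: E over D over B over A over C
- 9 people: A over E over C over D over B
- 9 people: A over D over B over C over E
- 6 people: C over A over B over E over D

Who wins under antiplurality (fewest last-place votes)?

Last-place votes: A 0, B 9, C 24, D 6, E 9.

A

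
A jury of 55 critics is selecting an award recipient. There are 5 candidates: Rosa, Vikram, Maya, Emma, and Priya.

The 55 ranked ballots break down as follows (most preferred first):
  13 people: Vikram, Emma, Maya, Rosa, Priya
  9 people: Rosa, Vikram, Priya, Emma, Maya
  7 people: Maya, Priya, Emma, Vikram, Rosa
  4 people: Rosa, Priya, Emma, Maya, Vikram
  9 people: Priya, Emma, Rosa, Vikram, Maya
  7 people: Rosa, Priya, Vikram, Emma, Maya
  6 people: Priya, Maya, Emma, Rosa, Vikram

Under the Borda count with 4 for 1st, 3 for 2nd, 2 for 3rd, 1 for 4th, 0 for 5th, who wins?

Priya

Rosa: 13×1 + 9×4 + 7×0 + 4×4 + 9×2 + 7×4 + 6×1 = 117
Vikram: 13×4 + 9×3 + 7×1 + 4×0 + 9×1 + 7×2 + 6×0 = 109
Maya: 13×2 + 9×0 + 7×4 + 4×1 + 9×0 + 7×0 + 6×3 = 76
Emma: 13×3 + 9×1 + 7×2 + 4×2 + 9×3 + 7×1 + 6×2 = 116
Priya: 13×0 + 9×2 + 7×3 + 4×3 + 9×4 + 7×3 + 6×4 = 132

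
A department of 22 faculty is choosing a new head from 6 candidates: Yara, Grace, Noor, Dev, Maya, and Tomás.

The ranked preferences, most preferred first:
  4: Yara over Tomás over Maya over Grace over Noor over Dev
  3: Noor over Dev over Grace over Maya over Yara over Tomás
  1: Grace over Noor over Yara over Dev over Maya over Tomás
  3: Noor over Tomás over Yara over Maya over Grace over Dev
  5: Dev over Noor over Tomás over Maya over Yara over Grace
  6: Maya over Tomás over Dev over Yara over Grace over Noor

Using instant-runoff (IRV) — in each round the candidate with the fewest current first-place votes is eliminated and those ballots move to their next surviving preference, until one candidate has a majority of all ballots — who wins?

Round 1: Yara 4, Grace 1, Noor 6, Dev 5, Maya 6, Tomás 0. Tomás eliminated.
Round 2: Yara 4, Grace 1, Noor 6, Dev 5, Maya 6. Grace eliminated.
Round 3: Yara 4, Noor 7, Dev 5, Maya 6. Yara eliminated.
Round 4: Noor 7, Dev 5, Maya 10. Dev eliminated.
Round 5: Noor 12, Maya 10. Noor has a majority (≥12).

Noor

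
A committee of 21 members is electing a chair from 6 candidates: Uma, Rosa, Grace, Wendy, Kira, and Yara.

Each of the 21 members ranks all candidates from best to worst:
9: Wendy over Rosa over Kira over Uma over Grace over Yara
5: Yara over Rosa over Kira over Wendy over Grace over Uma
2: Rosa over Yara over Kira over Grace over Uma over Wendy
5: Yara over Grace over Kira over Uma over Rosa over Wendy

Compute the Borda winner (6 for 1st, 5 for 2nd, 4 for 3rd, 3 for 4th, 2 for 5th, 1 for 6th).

Rosa

Uma: 9×3 + 5×1 + 2×2 + 5×3 = 51
Rosa: 9×5 + 5×5 + 2×6 + 5×2 = 92
Grace: 9×2 + 5×2 + 2×3 + 5×5 = 59
Wendy: 9×6 + 5×3 + 2×1 + 5×1 = 76
Kira: 9×4 + 5×4 + 2×4 + 5×4 = 84
Yara: 9×1 + 5×6 + 2×5 + 5×6 = 79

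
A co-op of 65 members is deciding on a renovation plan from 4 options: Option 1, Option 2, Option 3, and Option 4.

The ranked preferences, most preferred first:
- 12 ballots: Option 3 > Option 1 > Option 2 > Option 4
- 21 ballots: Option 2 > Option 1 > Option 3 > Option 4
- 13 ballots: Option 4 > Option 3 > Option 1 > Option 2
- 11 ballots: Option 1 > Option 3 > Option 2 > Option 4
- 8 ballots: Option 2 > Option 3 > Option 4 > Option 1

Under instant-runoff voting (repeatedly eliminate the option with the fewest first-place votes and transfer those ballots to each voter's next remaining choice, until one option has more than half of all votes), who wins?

Round 1: Option 1 11, Option 2 29, Option 3 12, Option 4 13. Option 1 eliminated.
Round 2: Option 2 29, Option 3 23, Option 4 13. Option 4 eliminated.
Round 3: Option 2 29, Option 3 36. Option 3 has a majority (≥33).

Option 3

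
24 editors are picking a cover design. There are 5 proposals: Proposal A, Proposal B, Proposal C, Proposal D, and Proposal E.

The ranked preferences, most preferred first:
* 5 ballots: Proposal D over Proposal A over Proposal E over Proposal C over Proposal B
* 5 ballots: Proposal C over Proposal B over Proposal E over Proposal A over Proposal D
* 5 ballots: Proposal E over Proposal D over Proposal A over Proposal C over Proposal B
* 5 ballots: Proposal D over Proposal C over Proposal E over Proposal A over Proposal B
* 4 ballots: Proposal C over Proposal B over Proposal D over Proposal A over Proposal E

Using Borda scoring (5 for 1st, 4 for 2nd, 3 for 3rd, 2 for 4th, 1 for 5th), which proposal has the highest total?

Proposal D

Proposal A: 5×4 + 5×2 + 5×3 + 5×2 + 4×2 = 63
Proposal B: 5×1 + 5×4 + 5×1 + 5×1 + 4×4 = 51
Proposal C: 5×2 + 5×5 + 5×2 + 5×4 + 4×5 = 85
Proposal D: 5×5 + 5×1 + 5×4 + 5×5 + 4×3 = 87
Proposal E: 5×3 + 5×3 + 5×5 + 5×3 + 4×1 = 74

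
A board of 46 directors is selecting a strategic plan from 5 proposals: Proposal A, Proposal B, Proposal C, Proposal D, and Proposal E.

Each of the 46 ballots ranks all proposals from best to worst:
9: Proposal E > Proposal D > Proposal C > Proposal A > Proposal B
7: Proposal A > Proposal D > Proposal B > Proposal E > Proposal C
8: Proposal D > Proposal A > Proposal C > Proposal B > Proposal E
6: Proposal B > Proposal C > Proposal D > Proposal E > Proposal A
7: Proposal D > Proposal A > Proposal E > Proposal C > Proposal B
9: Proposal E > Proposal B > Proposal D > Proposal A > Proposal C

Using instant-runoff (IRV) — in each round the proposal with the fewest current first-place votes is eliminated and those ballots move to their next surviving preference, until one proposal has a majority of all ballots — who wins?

Proposal D

Round 1: Proposal A 7, Proposal B 6, Proposal C 0, Proposal D 15, Proposal E 18. Proposal C eliminated.
Round 2: Proposal A 7, Proposal B 6, Proposal D 15, Proposal E 18. Proposal B eliminated.
Round 3: Proposal A 7, Proposal D 21, Proposal E 18. Proposal A eliminated.
Round 4: Proposal D 28, Proposal E 18. Proposal D has a majority (≥24).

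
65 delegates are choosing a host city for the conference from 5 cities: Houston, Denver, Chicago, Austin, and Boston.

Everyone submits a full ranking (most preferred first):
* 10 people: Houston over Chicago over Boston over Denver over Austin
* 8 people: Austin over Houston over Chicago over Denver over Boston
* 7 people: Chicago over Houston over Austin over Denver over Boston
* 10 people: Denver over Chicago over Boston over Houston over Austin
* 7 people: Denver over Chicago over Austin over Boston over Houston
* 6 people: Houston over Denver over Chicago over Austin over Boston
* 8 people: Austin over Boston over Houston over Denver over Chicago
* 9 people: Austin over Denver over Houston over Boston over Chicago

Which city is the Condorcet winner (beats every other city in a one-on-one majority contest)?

Houston vs Denver: 39–26
Houston vs Chicago: 41–24
Houston vs Austin: 33–32
Houston vs Boston: 40–25
Houston beats every other city.

Houston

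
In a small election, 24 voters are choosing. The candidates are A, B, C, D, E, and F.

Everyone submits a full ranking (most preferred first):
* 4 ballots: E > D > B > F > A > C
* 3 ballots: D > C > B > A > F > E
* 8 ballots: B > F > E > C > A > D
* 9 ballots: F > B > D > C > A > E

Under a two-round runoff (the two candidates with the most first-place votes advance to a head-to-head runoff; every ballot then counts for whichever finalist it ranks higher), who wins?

Round 1 first-place votes: A 0, B 8, C 0, D 3, E 4, F 9. F and B advance.
Runoff: F is ranked above B on 9 ballots, B above F on 15.

B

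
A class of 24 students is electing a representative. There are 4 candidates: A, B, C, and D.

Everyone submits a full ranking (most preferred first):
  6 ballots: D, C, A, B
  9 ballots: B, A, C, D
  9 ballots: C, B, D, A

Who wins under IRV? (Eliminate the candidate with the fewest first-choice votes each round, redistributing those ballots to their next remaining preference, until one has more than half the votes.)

Round 1: A 0, B 9, C 9, D 6. A eliminated.
Round 2: B 9, C 9, D 6. D eliminated.
Round 3: B 9, C 15. C has a majority (≥13).

C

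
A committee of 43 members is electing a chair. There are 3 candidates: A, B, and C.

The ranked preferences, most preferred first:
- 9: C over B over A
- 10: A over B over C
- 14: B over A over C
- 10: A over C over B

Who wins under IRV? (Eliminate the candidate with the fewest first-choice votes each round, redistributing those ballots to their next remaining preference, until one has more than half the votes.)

B

Round 1: A 20, B 14, C 9. C eliminated.
Round 2: A 20, B 23. B has a majority (≥22).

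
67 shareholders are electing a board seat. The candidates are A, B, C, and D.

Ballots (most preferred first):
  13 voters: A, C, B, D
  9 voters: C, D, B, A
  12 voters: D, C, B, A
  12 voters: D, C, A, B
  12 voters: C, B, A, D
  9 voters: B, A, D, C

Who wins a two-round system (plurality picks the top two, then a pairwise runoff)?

Round 1 first-place votes: A 13, B 9, C 21, D 24. D and C advance.
Runoff: D is ranked above C on 33 ballots, C above D on 34.

C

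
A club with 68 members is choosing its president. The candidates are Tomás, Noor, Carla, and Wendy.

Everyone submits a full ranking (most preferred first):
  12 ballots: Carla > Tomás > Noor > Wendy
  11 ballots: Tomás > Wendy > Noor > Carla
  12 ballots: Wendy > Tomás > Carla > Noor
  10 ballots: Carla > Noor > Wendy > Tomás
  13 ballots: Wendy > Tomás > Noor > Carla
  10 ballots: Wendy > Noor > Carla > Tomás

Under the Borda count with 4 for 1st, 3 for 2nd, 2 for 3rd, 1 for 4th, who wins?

Wendy

Tomás: 12×3 + 11×4 + 12×3 + 10×1 + 13×3 + 10×1 = 175
Noor: 12×2 + 11×2 + 12×1 + 10×3 + 13×2 + 10×3 = 144
Carla: 12×4 + 11×1 + 12×2 + 10×4 + 13×1 + 10×2 = 156
Wendy: 12×1 + 11×3 + 12×4 + 10×2 + 13×4 + 10×4 = 205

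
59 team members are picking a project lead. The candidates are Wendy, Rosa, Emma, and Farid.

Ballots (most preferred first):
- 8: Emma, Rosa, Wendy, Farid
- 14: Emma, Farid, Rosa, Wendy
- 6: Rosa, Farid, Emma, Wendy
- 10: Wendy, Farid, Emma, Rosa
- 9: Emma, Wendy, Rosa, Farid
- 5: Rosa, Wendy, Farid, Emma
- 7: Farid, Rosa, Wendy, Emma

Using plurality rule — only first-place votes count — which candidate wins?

First-place votes: Wendy 10, Rosa 11, Emma 31, Farid 7.

Emma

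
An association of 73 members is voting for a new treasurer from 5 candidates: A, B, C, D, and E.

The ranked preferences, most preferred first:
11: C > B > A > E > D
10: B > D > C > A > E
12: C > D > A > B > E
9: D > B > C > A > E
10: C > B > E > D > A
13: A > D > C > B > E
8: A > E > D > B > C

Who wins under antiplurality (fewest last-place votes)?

B

Last-place votes: A 10, B 0, C 8, D 11, E 44.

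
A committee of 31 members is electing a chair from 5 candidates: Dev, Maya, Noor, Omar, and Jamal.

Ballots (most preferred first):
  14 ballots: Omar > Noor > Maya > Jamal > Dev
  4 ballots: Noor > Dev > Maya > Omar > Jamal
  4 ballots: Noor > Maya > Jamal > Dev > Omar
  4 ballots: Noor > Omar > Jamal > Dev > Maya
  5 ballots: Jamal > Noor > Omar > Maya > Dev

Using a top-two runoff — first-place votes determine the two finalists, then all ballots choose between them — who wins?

Noor

Round 1 first-place votes: Dev 0, Maya 0, Noor 12, Omar 14, Jamal 5. Omar and Noor advance.
Runoff: Omar is ranked above Noor on 14 ballots, Noor above Omar on 17.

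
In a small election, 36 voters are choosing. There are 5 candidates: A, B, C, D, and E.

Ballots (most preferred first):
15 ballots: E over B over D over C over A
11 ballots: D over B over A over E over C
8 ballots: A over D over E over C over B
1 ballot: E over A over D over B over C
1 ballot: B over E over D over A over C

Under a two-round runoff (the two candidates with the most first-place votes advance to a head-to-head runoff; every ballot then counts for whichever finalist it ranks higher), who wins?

D

Round 1 first-place votes: A 8, B 1, C 0, D 11, E 16. E and D advance.
Runoff: E is ranked above D on 17 ballots, D above E on 19.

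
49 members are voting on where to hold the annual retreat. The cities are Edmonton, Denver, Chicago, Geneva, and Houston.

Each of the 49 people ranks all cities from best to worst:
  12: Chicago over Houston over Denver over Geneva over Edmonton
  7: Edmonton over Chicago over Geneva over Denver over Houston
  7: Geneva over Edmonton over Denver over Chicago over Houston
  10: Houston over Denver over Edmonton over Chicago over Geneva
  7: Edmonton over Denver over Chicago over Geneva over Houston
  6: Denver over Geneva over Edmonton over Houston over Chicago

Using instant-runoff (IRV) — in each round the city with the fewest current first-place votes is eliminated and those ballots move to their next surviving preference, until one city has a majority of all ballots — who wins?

Geneva

Round 1: Edmonton 14, Denver 6, Chicago 12, Geneva 7, Houston 10. Denver eliminated.
Round 2: Edmonton 14, Chicago 12, Geneva 13, Houston 10. Houston eliminated.
Round 3: Edmonton 24, Chicago 12, Geneva 13. Chicago eliminated.
Round 4: Edmonton 24, Geneva 25. Geneva has a majority (≥25).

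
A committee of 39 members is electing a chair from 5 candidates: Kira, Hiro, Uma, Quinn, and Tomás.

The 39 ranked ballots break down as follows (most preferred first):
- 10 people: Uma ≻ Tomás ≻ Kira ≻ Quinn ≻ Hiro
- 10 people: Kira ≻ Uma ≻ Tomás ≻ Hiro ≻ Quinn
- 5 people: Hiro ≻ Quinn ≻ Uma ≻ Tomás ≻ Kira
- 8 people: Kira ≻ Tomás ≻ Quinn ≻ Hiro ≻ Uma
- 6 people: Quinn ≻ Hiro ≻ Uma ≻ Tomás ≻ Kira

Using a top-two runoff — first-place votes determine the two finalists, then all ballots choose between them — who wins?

Uma

Round 1 first-place votes: Kira 18, Hiro 5, Uma 10, Quinn 6, Tomás 0. Kira and Uma advance.
Runoff: Kira is ranked above Uma on 18 ballots, Uma above Kira on 21.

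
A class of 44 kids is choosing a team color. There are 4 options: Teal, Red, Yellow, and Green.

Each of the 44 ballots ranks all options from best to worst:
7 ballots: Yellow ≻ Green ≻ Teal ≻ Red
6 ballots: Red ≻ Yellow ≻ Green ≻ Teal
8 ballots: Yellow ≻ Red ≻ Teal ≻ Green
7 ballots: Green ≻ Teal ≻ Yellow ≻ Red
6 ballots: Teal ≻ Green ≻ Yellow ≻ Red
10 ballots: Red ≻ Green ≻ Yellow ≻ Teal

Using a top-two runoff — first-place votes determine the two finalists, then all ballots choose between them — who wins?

Round 1 first-place votes: Teal 6, Red 16, Yellow 15, Green 7. Red and Yellow advance.
Runoff: Red is ranked above Yellow on 16 ballots, Yellow above Red on 28.

Yellow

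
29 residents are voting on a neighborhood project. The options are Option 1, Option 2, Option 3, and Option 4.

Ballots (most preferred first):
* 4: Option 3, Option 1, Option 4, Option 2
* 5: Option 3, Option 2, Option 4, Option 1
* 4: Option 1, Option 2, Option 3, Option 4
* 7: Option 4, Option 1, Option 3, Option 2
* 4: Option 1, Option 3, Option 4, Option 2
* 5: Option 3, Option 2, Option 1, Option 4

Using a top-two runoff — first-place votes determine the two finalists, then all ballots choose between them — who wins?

Round 1 first-place votes: Option 1 8, Option 2 0, Option 3 14, Option 4 7. Option 3 and Option 1 advance.
Runoff: Option 3 is ranked above Option 1 on 14 ballots, Option 1 above Option 3 on 15.

Option 1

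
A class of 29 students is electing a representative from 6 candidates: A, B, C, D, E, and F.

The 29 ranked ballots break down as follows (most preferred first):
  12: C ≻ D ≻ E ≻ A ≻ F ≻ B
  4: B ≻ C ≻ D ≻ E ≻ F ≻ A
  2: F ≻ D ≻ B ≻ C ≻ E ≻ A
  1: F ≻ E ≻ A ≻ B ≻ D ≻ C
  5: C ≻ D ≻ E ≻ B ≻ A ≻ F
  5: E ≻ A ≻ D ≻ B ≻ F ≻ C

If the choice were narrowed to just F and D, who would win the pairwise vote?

F is ranked above D on 3 ballots; D above F on 26.

D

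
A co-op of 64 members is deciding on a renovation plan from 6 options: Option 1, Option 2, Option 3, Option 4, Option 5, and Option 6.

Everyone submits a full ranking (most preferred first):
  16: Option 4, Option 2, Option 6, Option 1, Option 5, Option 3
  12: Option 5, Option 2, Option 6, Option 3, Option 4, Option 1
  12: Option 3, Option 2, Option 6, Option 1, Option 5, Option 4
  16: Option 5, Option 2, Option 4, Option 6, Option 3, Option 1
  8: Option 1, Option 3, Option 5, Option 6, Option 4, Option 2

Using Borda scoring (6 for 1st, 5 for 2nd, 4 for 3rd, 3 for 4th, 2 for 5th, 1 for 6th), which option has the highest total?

Option 1: 16×3 + 12×1 + 12×3 + 16×1 + 8×6 = 160
Option 2: 16×5 + 12×5 + 12×5 + 16×5 + 8×1 = 288
Option 3: 16×1 + 12×3 + 12×6 + 16×2 + 8×5 = 196
Option 4: 16×6 + 12×2 + 12×1 + 16×4 + 8×2 = 212
Option 5: 16×2 + 12×6 + 12×2 + 16×6 + 8×4 = 256
Option 6: 16×4 + 12×4 + 12×4 + 16×3 + 8×3 = 232

Option 2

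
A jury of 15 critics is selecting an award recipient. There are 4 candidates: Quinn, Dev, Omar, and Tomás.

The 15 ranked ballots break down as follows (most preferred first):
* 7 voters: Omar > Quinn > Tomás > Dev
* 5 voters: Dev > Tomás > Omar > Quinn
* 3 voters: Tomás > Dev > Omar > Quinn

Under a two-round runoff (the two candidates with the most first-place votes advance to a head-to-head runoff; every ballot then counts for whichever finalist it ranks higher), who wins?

Dev

Round 1 first-place votes: Quinn 0, Dev 5, Omar 7, Tomás 3. Omar and Dev advance.
Runoff: Omar is ranked above Dev on 7 ballots, Dev above Omar on 8.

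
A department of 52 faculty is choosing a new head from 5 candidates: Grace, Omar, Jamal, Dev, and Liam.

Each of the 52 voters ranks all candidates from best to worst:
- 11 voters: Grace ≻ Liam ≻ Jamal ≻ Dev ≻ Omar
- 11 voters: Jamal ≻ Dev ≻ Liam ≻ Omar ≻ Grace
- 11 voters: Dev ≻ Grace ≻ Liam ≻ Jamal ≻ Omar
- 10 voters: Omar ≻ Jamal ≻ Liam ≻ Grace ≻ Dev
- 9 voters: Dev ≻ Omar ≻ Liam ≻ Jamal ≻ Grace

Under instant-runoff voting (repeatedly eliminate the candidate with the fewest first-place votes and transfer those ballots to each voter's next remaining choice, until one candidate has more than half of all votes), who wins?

Round 1: Grace 11, Omar 10, Jamal 11, Dev 20, Liam 0. Liam eliminated.
Round 2: Grace 11, Omar 10, Jamal 11, Dev 20. Omar eliminated.
Round 3: Grace 11, Jamal 21, Dev 20. Grace eliminated.
Round 4: Jamal 32, Dev 20. Jamal has a majority (≥27).

Jamal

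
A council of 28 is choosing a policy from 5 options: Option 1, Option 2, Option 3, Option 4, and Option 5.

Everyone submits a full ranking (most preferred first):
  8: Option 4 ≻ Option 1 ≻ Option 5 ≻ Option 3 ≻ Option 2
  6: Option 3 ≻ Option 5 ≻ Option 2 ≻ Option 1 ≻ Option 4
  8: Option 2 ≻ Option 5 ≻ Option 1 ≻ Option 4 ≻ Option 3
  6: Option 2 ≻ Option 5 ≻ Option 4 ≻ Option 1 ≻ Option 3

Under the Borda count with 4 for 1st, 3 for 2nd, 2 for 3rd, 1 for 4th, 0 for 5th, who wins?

Option 1: 8×3 + 6×1 + 8×2 + 6×1 = 52
Option 2: 8×0 + 6×2 + 8×4 + 6×4 = 68
Option 3: 8×1 + 6×4 + 8×0 + 6×0 = 32
Option 4: 8×4 + 6×0 + 8×1 + 6×2 = 52
Option 5: 8×2 + 6×3 + 8×3 + 6×3 = 76

Option 5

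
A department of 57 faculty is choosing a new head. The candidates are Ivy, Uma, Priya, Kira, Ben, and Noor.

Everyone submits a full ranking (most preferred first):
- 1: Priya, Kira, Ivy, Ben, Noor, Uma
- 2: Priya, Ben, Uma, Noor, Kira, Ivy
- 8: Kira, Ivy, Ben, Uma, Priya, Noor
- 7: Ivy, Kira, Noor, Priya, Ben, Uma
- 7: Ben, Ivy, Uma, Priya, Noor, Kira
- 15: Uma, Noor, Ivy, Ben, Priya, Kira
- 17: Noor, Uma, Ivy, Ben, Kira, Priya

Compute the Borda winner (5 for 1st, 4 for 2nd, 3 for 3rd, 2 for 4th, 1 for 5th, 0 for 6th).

Ivy

Ivy: 1×3 + 2×0 + 8×4 + 7×5 + 7×4 + 15×3 + 17×3 = 194
Uma: 1×0 + 2×3 + 8×2 + 7×0 + 7×3 + 15×5 + 17×4 = 186
Priya: 1×5 + 2×5 + 8×1 + 7×2 + 7×2 + 15×1 + 17×0 = 66
Kira: 1×4 + 2×1 + 8×5 + 7×4 + 7×0 + 15×0 + 17×1 = 91
Ben: 1×2 + 2×4 + 8×3 + 7×1 + 7×5 + 15×2 + 17×2 = 140
Noor: 1×1 + 2×2 + 8×0 + 7×3 + 7×1 + 15×4 + 17×5 = 178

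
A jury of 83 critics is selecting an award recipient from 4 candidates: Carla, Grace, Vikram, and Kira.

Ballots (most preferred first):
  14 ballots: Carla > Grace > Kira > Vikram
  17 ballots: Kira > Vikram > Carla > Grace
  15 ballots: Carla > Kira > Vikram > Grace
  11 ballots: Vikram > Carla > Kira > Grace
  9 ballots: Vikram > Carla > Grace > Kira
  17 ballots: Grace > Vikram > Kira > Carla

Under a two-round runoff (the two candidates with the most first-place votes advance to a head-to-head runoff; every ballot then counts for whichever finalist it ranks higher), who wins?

Round 1 first-place votes: Carla 29, Grace 17, Vikram 20, Kira 17. Carla and Vikram advance.
Runoff: Carla is ranked above Vikram on 29 ballots, Vikram above Carla on 54.

Vikram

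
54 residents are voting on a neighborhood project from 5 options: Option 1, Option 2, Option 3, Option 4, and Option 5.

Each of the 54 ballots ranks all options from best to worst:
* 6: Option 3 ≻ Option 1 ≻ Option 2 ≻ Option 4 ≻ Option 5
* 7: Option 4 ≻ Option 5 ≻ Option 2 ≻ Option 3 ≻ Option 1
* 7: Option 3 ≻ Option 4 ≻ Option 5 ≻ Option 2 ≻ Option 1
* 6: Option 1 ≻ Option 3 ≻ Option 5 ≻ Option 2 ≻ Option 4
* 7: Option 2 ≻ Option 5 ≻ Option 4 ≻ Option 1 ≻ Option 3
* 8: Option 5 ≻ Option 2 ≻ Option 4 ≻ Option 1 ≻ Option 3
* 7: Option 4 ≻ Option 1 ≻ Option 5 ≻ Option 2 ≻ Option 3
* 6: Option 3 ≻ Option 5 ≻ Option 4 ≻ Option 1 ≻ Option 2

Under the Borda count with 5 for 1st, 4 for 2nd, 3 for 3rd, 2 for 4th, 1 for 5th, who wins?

Option 1: 6×4 + 7×1 + 7×1 + 6×5 + 7×2 + 8×2 + 7×4 + 6×2 = 138
Option 2: 6×3 + 7×3 + 7×2 + 6×2 + 7×5 + 8×4 + 7×2 + 6×1 = 152
Option 3: 6×5 + 7×2 + 7×5 + 6×4 + 7×1 + 8×1 + 7×1 + 6×5 = 155
Option 4: 6×2 + 7×5 + 7×4 + 6×1 + 7×3 + 8×3 + 7×5 + 6×3 = 179
Option 5: 6×1 + 7×4 + 7×3 + 6×3 + 7×4 + 8×5 + 7×3 + 6×4 = 186

Option 5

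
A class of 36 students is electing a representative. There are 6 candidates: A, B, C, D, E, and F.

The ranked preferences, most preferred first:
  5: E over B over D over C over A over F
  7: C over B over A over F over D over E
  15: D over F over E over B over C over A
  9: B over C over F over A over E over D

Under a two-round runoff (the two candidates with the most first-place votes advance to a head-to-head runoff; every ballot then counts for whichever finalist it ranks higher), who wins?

Round 1 first-place votes: A 0, B 9, C 7, D 15, E 5, F 0. D and B advance.
Runoff: D is ranked above B on 15 ballots, B above D on 21.

B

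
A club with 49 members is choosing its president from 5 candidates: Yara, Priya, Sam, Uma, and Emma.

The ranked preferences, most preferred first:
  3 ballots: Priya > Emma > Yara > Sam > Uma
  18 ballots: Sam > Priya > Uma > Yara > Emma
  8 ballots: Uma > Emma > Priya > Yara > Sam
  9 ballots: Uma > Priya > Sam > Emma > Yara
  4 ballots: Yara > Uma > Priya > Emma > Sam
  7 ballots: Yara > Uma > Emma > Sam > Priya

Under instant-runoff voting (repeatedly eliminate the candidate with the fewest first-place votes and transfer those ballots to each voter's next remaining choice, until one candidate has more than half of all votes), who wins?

Round 1: Yara 11, Priya 3, Sam 18, Uma 17, Emma 0. Emma eliminated.
Round 2: Yara 11, Priya 3, Sam 18, Uma 17. Priya eliminated.
Round 3: Yara 14, Sam 18, Uma 17. Yara eliminated.
Round 4: Sam 21, Uma 28. Uma has a majority (≥25).

Uma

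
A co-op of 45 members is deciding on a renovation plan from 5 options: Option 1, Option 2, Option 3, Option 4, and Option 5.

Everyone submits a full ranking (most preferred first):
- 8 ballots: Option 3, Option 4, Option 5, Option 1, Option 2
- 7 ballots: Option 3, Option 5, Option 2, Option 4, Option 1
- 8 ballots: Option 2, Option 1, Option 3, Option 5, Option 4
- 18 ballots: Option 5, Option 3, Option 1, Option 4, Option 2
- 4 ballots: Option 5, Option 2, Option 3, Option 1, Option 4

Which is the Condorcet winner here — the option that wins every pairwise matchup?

Option 3

Option 3 vs Option 1: 37–8
Option 3 vs Option 2: 33–12
Option 3 vs Option 4: 45–0
Option 3 vs Option 5: 23–22
Option 3 beats every other option.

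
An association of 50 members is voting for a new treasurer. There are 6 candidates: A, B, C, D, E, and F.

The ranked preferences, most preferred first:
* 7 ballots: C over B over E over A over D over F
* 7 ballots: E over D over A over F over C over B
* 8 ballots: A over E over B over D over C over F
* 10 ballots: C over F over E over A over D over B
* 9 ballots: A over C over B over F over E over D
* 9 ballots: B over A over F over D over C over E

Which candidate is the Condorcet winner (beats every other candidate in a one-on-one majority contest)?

A vs B: 34–16
A vs C: 33–17
A vs D: 43–7
A vs E: 26–24
A vs F: 40–10
A beats every other candidate.

A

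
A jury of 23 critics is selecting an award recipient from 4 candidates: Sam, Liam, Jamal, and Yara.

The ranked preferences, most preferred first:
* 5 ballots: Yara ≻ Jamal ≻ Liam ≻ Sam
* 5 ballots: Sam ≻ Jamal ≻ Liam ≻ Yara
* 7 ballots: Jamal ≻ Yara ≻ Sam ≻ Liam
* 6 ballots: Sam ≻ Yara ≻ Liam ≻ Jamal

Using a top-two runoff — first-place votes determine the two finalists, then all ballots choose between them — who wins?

Round 1 first-place votes: Sam 11, Liam 0, Jamal 7, Yara 5. Sam and Jamal advance.
Runoff: Sam is ranked above Jamal on 11 ballots, Jamal above Sam on 12.

Jamal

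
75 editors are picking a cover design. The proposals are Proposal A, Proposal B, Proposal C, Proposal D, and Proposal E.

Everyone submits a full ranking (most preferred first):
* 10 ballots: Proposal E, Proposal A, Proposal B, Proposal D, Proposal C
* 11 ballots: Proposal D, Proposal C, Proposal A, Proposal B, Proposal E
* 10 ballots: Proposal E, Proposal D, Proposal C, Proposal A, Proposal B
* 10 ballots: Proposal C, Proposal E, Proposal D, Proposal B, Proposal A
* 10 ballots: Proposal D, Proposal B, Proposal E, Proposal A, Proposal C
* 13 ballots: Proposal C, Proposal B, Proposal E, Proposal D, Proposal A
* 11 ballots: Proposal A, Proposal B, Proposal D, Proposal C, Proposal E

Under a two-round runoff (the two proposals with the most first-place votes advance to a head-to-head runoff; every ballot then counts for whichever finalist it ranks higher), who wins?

Round 1 first-place votes: Proposal A 11, Proposal B 0, Proposal C 23, Proposal D 21, Proposal E 20. Proposal C and Proposal D advance.
Runoff: Proposal C is ranked above Proposal D on 23 ballots, Proposal D above Proposal C on 52.

Proposal D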